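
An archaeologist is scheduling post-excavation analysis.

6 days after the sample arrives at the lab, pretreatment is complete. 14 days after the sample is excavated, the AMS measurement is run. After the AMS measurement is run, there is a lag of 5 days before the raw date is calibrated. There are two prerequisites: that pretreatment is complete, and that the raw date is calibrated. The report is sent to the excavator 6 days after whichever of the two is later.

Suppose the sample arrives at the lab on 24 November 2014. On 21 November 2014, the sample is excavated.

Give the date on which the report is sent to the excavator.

16 December 2014

The sample arrives at the lab: Nov 24, 2014.
Pretreatment is complete: Nov 24, 2014 + 6 days = Nov 30, 2014.
The sample is excavated: Nov 21, 2014.
The AMS measurement is run: Nov 21, 2014 + 14 days = Dec 5, 2014.
The raw date is calibrated: Dec 5, 2014 + 5 days = Dec 10, 2014.
Both prerequisites met — pretreatment is complete (Nov 30, 2014), the raw date is calibrated (Dec 10, 2014); the later is Dec 10, 2014.
The report is sent to the excavator: Dec 10, 2014 + 6 days = Dec 16, 2014.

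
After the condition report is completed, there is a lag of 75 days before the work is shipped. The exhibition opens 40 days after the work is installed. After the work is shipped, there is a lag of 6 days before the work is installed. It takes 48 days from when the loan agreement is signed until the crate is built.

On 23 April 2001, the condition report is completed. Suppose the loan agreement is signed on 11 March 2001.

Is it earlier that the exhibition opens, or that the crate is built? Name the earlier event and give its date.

The crate is built — 28 April 2001

The condition report is completed: Apr 23, 2001.
The work is shipped: Apr 23, 2001 + 75 days = Jul 7, 2001.
The work is installed: Jul 7, 2001 + 6 days = Jul 13, 2001.
The exhibition opens: Jul 13, 2001 + 40 days = Aug 22, 2001.
The loan agreement is signed: Mar 11, 2001.
The crate is built: Mar 11, 2001 + 48 days = Apr 28, 2001.
Comparing: the exhibition opens on Aug 22, 2001 vs the crate is built on Apr 28, 2001. Earlier: the crate is built.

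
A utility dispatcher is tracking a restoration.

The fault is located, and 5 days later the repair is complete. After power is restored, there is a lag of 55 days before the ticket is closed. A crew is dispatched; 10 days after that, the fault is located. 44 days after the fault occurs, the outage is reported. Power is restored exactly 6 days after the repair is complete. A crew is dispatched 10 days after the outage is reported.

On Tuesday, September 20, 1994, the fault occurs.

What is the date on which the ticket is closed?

The fault occurs: Sep 20, 1994.
The outage is reported: Sep 20, 1994 + 44 days = Nov 3, 1994.
A crew is dispatched: Nov 3, 1994 + 10 days = Nov 13, 1994.
The fault is located: Nov 13, 1994 + 10 days = Nov 23, 1994.
The repair is complete: Nov 23, 1994 + 5 days = Nov 28, 1994.
Power is restored: Nov 28, 1994 + 6 days = Dec 4, 1994.
The ticket is closed: Dec 4, 1994 + 55 days = Jan 28, 1995.

Saturday, January 28, 1995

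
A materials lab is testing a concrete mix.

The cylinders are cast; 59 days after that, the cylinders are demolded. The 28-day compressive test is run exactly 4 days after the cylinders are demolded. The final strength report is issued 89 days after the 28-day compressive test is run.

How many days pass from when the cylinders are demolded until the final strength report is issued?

Causal path: the cylinders are demolded → the 28-day compressive test is run → the final strength report is issued.
Total delay along the path: 4 + 89 = 93 days.

93 days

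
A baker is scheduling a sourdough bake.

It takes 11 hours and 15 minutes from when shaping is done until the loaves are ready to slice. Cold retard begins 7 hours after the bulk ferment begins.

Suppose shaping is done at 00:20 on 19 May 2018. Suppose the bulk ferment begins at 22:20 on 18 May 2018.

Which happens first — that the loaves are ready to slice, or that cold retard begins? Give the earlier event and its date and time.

Cold retard begins — 05:20 on 19 May 2018

Shaping is done: 00:20 May 19, 2018.
The loaves are ready to slice: 00:20 May 19, 2018 + 11h15m = 11:35 May 19, 2018.
The bulk ferment begins: 22:20 May 18, 2018.
Cold retard begins: 22:20 May 18, 2018 + 7h = 05:20 May 19, 2018.
Comparing: the loaves are ready to slice at 11:35 May 19, 2018 vs cold retard begins at 05:20 May 19, 2018. Earlier: cold retard begins.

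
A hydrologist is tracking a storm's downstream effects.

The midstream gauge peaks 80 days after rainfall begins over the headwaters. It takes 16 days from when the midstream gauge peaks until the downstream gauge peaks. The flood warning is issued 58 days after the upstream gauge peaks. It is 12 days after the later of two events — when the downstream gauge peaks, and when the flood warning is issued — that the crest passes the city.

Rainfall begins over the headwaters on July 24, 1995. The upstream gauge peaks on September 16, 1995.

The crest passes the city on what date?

Rainfall begins over the headwaters: Jul 24, 1995.
The midstream gauge peaks: Jul 24, 1995 + 80 days = Oct 12, 1995.
The downstream gauge peaks: Oct 12, 1995 + 16 days = Oct 28, 1995.
The upstream gauge peaks: Sep 16, 1995.
The flood warning is issued: Sep 16, 1995 + 58 days = Nov 13, 1995.
Both prerequisites met — the downstream gauge peaks (Oct 28, 1995), the flood warning is issued (Nov 13, 1995); the later is Nov 13, 1995.
The crest passes the city: Nov 13, 1995 + 12 days = Nov 25, 1995.

November 25, 1995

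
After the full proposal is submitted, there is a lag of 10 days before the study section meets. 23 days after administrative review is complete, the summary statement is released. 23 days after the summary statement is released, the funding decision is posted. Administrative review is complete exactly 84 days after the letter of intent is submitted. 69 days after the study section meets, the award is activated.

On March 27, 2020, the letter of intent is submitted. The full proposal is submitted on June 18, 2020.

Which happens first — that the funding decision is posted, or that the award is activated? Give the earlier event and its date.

The letter of intent is submitted: Mar 27, 2020.
Administrative review is complete: Mar 27, 2020 + 84 days = Jun 19, 2020.
The summary statement is released: Jun 19, 2020 + 23 days = Jul 12, 2020.
The funding decision is posted: Jul 12, 2020 + 23 days = Aug 4, 2020.
The full proposal is submitted: Jun 18, 2020.
The study section meets: Jun 18, 2020 + 10 days = Jun 28, 2020.
The award is activated: Jun 28, 2020 + 69 days = Sep 5, 2020.
Comparing: the funding decision is posted on Aug 4, 2020 vs the award is activated on Sep 5, 2020. Earlier: the funding decision is posted.

The funding decision is posted — August 4, 2020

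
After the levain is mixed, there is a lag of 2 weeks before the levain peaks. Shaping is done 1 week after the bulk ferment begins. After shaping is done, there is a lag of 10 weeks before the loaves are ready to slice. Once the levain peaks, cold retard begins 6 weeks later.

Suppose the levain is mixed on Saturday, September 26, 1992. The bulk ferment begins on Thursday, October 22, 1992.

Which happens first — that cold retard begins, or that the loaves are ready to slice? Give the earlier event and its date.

Cold retard begins — Saturday, November 21, 1992

The levain is mixed: Sep 26, 1992.
The levain peaks: Sep 26, 1992 + 2 weeks = Oct 10, 1992.
Cold retard begins: Oct 10, 1992 + 6 weeks = Nov 21, 1992.
The bulk ferment begins: Oct 22, 1992.
Shaping is done: Oct 22, 1992 + 1 week = Oct 29, 1992.
The loaves are ready to slice: Oct 29, 1992 + 10 weeks = Jan 7, 1993.
Comparing: cold retard begins on Nov 21, 1992 vs the loaves are ready to slice on Jan 7, 1993. Earlier: cold retard begins.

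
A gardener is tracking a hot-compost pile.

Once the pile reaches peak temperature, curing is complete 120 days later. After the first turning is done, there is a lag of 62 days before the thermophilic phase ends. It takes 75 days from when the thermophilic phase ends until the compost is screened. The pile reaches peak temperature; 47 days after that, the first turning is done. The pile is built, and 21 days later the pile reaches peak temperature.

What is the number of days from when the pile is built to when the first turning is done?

68 days

Causal path: the pile is built → the pile reaches peak temperature → the first turning is done.
Total delay along the path: 21 + 47 = 68 days.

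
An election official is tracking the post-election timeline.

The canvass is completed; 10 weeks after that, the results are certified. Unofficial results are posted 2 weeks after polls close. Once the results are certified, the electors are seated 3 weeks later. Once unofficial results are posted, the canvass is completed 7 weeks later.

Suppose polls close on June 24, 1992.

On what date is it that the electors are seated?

Polls close: Jun 24, 1992.
Unofficial results are posted: Jun 24, 1992 + 2 weeks = Jul 8, 1992.
The canvass is completed: Jul 8, 1992 + 7 weeks = Aug 26, 1992.
The results are certified: Aug 26, 1992 + 10 weeks = Nov 4, 1992.
The electors are seated: Nov 4, 1992 + 3 weeks = Nov 25, 1992.

November 25, 1992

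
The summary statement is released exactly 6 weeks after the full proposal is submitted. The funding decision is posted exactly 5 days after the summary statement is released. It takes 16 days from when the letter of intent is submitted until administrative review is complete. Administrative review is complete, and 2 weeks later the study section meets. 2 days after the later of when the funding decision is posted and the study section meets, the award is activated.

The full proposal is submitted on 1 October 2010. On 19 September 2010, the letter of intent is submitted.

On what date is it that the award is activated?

19 November 2010

The full proposal is submitted: Oct 1, 2010.
The summary statement is released: Oct 1, 2010 + 6 weeks = Nov 12, 2010.
The funding decision is posted: Nov 12, 2010 + 5 days = Nov 17, 2010.
The letter of intent is submitted: Sep 19, 2010.
Administrative review is complete: Sep 19, 2010 + 16 days = Oct 5, 2010.
The study section meets: Oct 5, 2010 + 2 weeks = Oct 19, 2010.
Both prerequisites met — the funding decision is posted (Nov 17, 2010), the study section meets (Oct 19, 2010); the later is Nov 17, 2010.
The award is activated: Nov 17, 2010 + 2 days = Nov 19, 2010.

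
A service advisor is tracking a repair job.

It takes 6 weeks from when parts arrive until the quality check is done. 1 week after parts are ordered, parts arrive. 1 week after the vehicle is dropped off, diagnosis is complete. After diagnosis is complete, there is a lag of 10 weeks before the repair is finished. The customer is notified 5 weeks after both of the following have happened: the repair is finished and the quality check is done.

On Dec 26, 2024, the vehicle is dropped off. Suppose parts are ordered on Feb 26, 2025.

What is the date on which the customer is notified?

May 21, 2025

The vehicle is dropped off: Dec 26, 2024.
Diagnosis is complete: Dec 26, 2024 + 1 week = Jan 2, 2025.
The repair is finished: Jan 2, 2025 + 10 weeks = Mar 13, 2025.
Parts are ordered: Feb 26, 2025.
Parts arrive: Feb 26, 2025 + 1 week = Mar 5, 2025.
The quality check is done: Mar 5, 2025 + 6 weeks = Apr 16, 2025.
Both prerequisites met — the repair is finished (Mar 13, 2025), the quality check is done (Apr 16, 2025); the later is Apr 16, 2025.
The customer is notified: Apr 16, 2025 + 5 weeks = May 21, 2025.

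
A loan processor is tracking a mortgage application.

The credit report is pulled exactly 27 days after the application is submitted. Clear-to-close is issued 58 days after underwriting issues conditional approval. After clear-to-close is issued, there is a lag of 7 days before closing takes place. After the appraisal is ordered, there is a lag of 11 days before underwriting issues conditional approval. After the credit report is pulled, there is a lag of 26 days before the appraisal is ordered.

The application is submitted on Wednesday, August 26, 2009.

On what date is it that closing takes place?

The application is submitted: Aug 26, 2009.
The credit report is pulled: Aug 26, 2009 + 27 days = Sep 22, 2009.
The appraisal is ordered: Sep 22, 2009 + 26 days = Oct 18, 2009.
Underwriting issues conditional approval: Oct 18, 2009 + 11 days = Oct 29, 2009.
Clear-to-close is issued: Oct 29, 2009 + 58 days = Dec 26, 2009.
Closing takes place: Dec 26, 2009 + 7 days = Jan 2, 2010.

Saturday, January 2, 2010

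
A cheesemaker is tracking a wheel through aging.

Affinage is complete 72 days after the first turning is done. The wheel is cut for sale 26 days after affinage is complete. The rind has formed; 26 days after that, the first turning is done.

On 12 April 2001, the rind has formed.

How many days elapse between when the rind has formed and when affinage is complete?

98 days

Causal path: the rind has formed → the first turning is done → affinage is complete.
Total delay along the path: 26 + 72 = 98 days.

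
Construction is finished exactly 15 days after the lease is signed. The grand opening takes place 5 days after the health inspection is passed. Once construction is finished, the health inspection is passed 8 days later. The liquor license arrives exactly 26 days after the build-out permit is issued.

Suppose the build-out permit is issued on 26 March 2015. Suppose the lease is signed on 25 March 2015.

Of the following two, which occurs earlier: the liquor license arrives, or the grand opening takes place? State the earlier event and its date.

The build-out permit is issued: Mar 26, 2015.
The liquor license arrives: Mar 26, 2015 + 26 days = Apr 21, 2015.
The lease is signed: Mar 25, 2015.
Construction is finished: Mar 25, 2015 + 15 days = Apr 9, 2015.
The health inspection is passed: Apr 9, 2015 + 8 days = Apr 17, 2015.
The grand opening takes place: Apr 17, 2015 + 5 days = Apr 22, 2015.
Comparing: the liquor license arrives on Apr 21, 2015 vs the grand opening takes place on Apr 22, 2015. Earlier: the liquor license arrives.

The liquor license arrives — 21 April 2015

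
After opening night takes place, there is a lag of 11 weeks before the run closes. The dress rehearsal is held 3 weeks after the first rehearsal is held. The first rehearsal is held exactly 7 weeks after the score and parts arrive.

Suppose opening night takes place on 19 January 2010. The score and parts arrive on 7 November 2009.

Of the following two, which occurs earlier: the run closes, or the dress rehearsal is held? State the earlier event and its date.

Opening night takes place: Jan 19, 2010.
The run closes: Jan 19, 2010 + 11 weeks = Apr 6, 2010.
The score and parts arrive: Nov 7, 2009.
The first rehearsal is held: Nov 7, 2009 + 7 weeks = Dec 26, 2009.
The dress rehearsal is held: Dec 26, 2009 + 3 weeks = Jan 16, 2010.
Comparing: the run closes on Apr 6, 2010 vs the dress rehearsal is held on Jan 16, 2010. Earlier: the dress rehearsal is held.

The dress rehearsal is held — 16 January 2010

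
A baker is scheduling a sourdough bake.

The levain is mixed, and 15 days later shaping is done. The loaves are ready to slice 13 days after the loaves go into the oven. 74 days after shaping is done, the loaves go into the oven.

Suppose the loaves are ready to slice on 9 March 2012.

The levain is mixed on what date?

The loaves are ready to slice: Mar 9, 2012.
The loaves go into the oven: Mar 9, 2012 − 13 days = Feb 25, 2012.
Shaping is done: Feb 25, 2012 − 74 days = Dec 13, 2011.
The levain is mixed: Dec 13, 2011 − 15 days = Nov 28, 2011.

28 November 2011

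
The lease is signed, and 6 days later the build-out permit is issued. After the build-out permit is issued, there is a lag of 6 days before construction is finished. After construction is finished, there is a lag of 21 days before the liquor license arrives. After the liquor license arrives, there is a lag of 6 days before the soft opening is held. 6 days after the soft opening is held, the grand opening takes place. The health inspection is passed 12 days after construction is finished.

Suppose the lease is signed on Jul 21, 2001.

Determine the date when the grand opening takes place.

The lease is signed: Jul 21, 2001.
The build-out permit is issued: Jul 21, 2001 + 6 days = Jul 27, 2001.
Construction is finished: Jul 27, 2001 + 6 days = Aug 2, 2001.
The liquor license arrives: Aug 2, 2001 + 21 days = Aug 23, 2001.
The soft opening is held: Aug 23, 2001 + 6 days = Aug 29, 2001.
The grand opening takes place: Aug 29, 2001 + 6 days = Sep 4, 2001.

Sep 4, 2001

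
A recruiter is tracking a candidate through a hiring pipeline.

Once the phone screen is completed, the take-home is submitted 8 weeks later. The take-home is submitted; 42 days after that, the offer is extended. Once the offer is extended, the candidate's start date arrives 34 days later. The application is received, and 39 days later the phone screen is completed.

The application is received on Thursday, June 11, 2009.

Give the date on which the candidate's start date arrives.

Sunday, November 29, 2009

The application is received: Jun 11, 2009.
The phone screen is completed: Jun 11, 2009 + 39 days = Jul 20, 2009.
The take-home is submitted: Jul 20, 2009 + 8 weeks = Sep 14, 2009.
The offer is extended: Sep 14, 2009 + 42 days = Oct 26, 2009.
The candidate's start date arrives: Oct 26, 2009 + 34 days = Nov 29, 2009.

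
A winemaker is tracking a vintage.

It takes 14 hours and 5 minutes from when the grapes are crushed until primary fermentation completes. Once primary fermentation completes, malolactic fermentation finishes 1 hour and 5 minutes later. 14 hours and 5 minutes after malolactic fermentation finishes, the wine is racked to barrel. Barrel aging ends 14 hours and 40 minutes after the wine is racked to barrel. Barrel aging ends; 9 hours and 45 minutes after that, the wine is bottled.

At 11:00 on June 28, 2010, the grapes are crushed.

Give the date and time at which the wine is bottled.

The grapes are crushed: 11:00 Jun 28, 2010.
Primary fermentation completes: 11:00 Jun 28, 2010 + 14h05m = 01:05 Jun 29, 2010.
Malolactic fermentation finishes: 01:05 Jun 29, 2010 + 1h05m = 02:10 Jun 29, 2010.
The wine is racked to barrel: 02:10 Jun 29, 2010 + 14h05m = 16:15 Jun 29, 2010.
Barrel aging ends: 16:15 Jun 29, 2010 + 14h40m = 06:55 Jun 30, 2010.
The wine is bottled: 06:55 Jun 30, 2010 + 9h45m = 16:40 Jun 30, 2010.

16:40 on June 30, 2010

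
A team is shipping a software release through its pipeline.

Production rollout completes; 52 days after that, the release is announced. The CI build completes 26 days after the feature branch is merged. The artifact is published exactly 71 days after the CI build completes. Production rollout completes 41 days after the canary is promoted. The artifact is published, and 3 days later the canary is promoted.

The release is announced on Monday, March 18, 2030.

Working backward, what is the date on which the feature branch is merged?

Thursday, September 6, 2029

The release is announced: Mar 18, 2030.
Production rollout completes: Mar 18, 2030 − 52 days = Jan 25, 2030.
The canary is promoted: Jan 25, 2030 − 41 days = Dec 15, 2029.
The artifact is published: Dec 15, 2029 − 3 days = Dec 12, 2029.
The CI build completes: Dec 12, 2029 − 71 days = Oct 2, 2029.
The feature branch is merged: Oct 2, 2029 − 26 days = Sep 6, 2029.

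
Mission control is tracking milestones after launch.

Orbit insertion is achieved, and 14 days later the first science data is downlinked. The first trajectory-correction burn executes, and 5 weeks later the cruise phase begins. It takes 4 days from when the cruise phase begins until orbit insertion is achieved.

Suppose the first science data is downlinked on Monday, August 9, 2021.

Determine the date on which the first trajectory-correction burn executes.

Thursday, June 17, 2021

The first science data is downlinked: Aug 9, 2021.
Orbit insertion is achieved: Aug 9, 2021 − 14 days = Jul 26, 2021.
The cruise phase begins: Jul 26, 2021 − 4 days = Jul 22, 2021.
The first trajectory-correction burn executes: Jul 22, 2021 − 5 weeks = Jun 17, 2021.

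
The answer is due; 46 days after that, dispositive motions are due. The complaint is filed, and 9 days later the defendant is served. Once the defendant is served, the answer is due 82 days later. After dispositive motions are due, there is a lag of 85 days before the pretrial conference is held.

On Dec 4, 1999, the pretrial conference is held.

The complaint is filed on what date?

The pretrial conference is held: Dec 4, 1999.
Dispositive motions are due: Dec 4, 1999 − 85 days = Sep 10, 1999.
The answer is due: Sep 10, 1999 − 46 days = Jul 26, 1999.
The defendant is served: Jul 26, 1999 − 82 days = May 5, 1999.
The complaint is filed: May 5, 1999 − 9 days = Apr 26, 1999.

Apr 26, 1999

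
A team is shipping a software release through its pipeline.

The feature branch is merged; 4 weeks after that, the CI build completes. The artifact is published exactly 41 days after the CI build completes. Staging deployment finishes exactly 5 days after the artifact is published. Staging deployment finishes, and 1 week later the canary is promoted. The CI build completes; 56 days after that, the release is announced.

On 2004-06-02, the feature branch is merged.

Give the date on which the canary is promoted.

2004-08-22

The feature branch is merged: Jun 2, 2004.
The CI build completes: Jun 2, 2004 + 4 weeks = Jun 30, 2004.
The artifact is published: Jun 30, 2004 + 41 days = Aug 10, 2004.
Staging deployment finishes: Aug 10, 2004 + 5 days = Aug 15, 2004.
The canary is promoted: Aug 15, 2004 + 1 week = Aug 22, 2004.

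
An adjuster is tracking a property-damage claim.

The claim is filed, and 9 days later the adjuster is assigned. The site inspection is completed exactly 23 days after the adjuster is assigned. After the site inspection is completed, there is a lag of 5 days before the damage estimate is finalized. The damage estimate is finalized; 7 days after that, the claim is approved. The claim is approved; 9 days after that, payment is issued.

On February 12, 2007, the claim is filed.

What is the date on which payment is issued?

The claim is filed: Feb 12, 2007.
The adjuster is assigned: Feb 12, 2007 + 9 days = Feb 21, 2007.
The site inspection is completed: Feb 21, 2007 + 23 days = Mar 16, 2007.
The damage estimate is finalized: Mar 16, 2007 + 5 days = Mar 21, 2007.
The claim is approved: Mar 21, 2007 + 7 days = Mar 28, 2007.
Payment is issued: Mar 28, 2007 + 9 days = Apr 6, 2007.

April 6, 2007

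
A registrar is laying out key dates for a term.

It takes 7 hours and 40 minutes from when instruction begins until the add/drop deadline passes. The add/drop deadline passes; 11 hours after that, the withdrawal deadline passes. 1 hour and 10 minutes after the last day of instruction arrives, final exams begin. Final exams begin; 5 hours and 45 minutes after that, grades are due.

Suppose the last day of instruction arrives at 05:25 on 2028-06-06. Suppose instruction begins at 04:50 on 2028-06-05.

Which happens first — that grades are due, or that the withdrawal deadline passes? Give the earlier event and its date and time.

The withdrawal deadline passes — 23:30 on 2028-06-05

The last day of instruction arrives: 05:25 Jun 6, 2028.
Final exams begin: 05:25 Jun 6, 2028 + 1h10m = 06:35 Jun 6, 2028.
Grades are due: 06:35 Jun 6, 2028 + 5h45m = 12:20 Jun 6, 2028.
Instruction begins: 04:50 Jun 5, 2028.
The add/drop deadline passes: 04:50 Jun 5, 2028 + 7h40m = 12:30 Jun 5, 2028.
The withdrawal deadline passes: 12:30 Jun 5, 2028 + 11h = 23:30 Jun 5, 2028.
Comparing: grades are due at 12:20 Jun 6, 2028 vs the withdrawal deadline passes at 23:30 Jun 5, 2028. Earlier: the withdrawal deadline passes.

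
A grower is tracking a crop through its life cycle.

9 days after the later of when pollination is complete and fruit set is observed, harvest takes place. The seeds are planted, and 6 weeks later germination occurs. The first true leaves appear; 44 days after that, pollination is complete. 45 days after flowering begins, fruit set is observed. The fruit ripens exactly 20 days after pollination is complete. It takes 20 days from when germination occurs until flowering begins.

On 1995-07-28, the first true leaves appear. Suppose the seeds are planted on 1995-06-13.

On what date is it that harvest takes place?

1995-10-07

The first true leaves appear: Jul 28, 1995.
Pollination is complete: Jul 28, 1995 + 44 days = Sep 10, 1995.
The seeds are planted: Jun 13, 1995.
Germination occurs: Jun 13, 1995 + 6 weeks = Jul 25, 1995.
Flowering begins: Jul 25, 1995 + 20 days = Aug 14, 1995.
Fruit set is observed: Aug 14, 1995 + 45 days = Sep 28, 1995.
Both prerequisites met — pollination is complete (Sep 10, 1995), fruit set is observed (Sep 28, 1995); the later is Sep 28, 1995.
Harvest takes place: Sep 28, 1995 + 9 days = Oct 7, 1995.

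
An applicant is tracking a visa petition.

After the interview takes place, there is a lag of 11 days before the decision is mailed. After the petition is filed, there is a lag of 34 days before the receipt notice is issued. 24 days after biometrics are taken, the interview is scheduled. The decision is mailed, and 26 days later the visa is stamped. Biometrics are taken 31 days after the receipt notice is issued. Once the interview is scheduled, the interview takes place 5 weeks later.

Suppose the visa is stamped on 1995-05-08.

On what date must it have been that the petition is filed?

The visa is stamped: May 8, 1995.
The decision is mailed: May 8, 1995 − 26 days = Apr 12, 1995.
The interview takes place: Apr 12, 1995 − 11 days = Apr 1, 1995.
The interview is scheduled: Apr 1, 1995 − 5 weeks = Feb 25, 1995.
Biometrics are taken: Feb 25, 1995 − 24 days = Feb 1, 1995.
The receipt notice is issued: Feb 1, 1995 − 31 days = Jan 1, 1995.
The petition is filed: Jan 1, 1995 − 34 days = Nov 28, 1994.

1994-11-28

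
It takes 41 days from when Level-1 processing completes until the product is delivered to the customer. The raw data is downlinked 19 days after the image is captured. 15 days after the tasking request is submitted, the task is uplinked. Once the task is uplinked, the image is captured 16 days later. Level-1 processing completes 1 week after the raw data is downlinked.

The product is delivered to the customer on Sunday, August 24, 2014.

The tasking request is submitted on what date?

The product is delivered to the customer: Aug 24, 2014.
Level-1 processing completes: Aug 24, 2014 − 41 days = Jul 14, 2014.
The raw data is downlinked: Jul 14, 2014 − 1 week = Jul 7, 2014.
The image is captured: Jul 7, 2014 − 19 days = Jun 18, 2014.
The task is uplinked: Jun 18, 2014 − 16 days = Jun 2, 2014.
The tasking request is submitted: Jun 2, 2014 − 15 days = May 18, 2014.

Sunday, May 18, 2014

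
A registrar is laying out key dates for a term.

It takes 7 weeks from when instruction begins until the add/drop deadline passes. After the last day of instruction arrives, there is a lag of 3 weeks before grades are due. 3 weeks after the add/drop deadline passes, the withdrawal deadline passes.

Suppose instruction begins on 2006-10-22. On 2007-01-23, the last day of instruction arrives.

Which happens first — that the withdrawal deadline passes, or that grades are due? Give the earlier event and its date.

Instruction begins: Oct 22, 2006.
The add/drop deadline passes: Oct 22, 2006 + 7 weeks = Dec 10, 2006.
The withdrawal deadline passes: Dec 10, 2006 + 3 weeks = Dec 31, 2006.
The last day of instruction arrives: Jan 23, 2007.
Grades are due: Jan 23, 2007 + 3 weeks = Feb 13, 2007.
Comparing: the withdrawal deadline passes on Dec 31, 2006 vs grades are due on Feb 13, 2007. Earlier: the withdrawal deadline passes.

The withdrawal deadline passes — 2006-12-31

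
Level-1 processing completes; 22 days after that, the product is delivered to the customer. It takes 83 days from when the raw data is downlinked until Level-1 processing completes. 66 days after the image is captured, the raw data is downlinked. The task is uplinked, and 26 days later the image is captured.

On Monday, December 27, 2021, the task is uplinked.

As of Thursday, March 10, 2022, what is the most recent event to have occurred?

The task is uplinked: Dec 27, 2021.
The image is captured: Dec 27, 2021 + 26 days = Jan 22, 2022.
The raw data is downlinked: Jan 22, 2022 + 66 days = Mar 29, 2022.
Level-1 processing completes: Mar 29, 2022 + 83 days = Jun 20, 2022.
The product is delivered to the customer: Jun 20, 2022 + 22 days = Jul 12, 2022.
Mar 10, 2022 falls between when the image is captured (Jan 22, 2022) and when the raw data is downlinked (Mar 29, 2022).

The image is captured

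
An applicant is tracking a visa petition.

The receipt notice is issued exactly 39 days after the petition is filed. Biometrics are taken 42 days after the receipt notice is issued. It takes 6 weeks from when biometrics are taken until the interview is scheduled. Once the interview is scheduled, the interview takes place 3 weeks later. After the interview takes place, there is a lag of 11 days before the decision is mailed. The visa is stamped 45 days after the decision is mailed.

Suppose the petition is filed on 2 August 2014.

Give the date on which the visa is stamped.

The petition is filed: Aug 2, 2014.
The receipt notice is issued: Aug 2, 2014 + 39 days = Sep 10, 2014.
Biometrics are taken: Sep 10, 2014 + 42 days = Oct 22, 2014.
The interview is scheduled: Oct 22, 2014 + 6 weeks = Dec 3, 2014.
The interview takes place: Dec 3, 2014 + 3 weeks = Dec 24, 2014.
The decision is mailed: Dec 24, 2014 + 11 days = Jan 4, 2015.
The visa is stamped: Jan 4, 2015 + 45 days = Feb 18, 2015.

18 February 2015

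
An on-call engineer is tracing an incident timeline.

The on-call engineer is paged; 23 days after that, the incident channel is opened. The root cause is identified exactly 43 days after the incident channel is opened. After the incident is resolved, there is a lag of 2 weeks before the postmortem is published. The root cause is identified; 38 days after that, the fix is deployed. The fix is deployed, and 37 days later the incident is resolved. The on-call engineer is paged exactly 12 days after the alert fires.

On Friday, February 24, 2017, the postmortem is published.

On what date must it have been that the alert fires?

The postmortem is published: Feb 24, 2017.
The incident is resolved: Feb 24, 2017 − 2 weeks = Feb 10, 2017.
The fix is deployed: Feb 10, 2017 − 37 days = Jan 4, 2017.
The root cause is identified: Jan 4, 2017 − 38 days = Nov 27, 2016.
The incident channel is opened: Nov 27, 2016 − 43 days = Oct 15, 2016.
The on-call engineer is paged: Oct 15, 2016 − 23 days = Sep 22, 2016.
The alert fires: Sep 22, 2016 − 12 days = Sep 10, 2016.

Saturday, September 10, 2016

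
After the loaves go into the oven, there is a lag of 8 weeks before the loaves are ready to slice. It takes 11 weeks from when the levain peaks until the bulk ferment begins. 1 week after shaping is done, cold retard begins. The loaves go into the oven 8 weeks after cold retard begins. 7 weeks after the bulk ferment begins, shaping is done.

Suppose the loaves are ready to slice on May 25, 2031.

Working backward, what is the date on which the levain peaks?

The loaves are ready to slice: May 25, 2031.
The loaves go into the oven: May 25, 2031 − 8 weeks = Mar 30, 2031.
Cold retard begins: Mar 30, 2031 − 8 weeks = Feb 2, 2031.
Shaping is done: Feb 2, 2031 − 1 week = Jan 26, 2031.
The bulk ferment begins: Jan 26, 2031 − 7 weeks = Dec 8, 2030.
The levain peaks: Dec 8, 2030 − 11 weeks = Sep 22, 2030.

Sep 22, 2030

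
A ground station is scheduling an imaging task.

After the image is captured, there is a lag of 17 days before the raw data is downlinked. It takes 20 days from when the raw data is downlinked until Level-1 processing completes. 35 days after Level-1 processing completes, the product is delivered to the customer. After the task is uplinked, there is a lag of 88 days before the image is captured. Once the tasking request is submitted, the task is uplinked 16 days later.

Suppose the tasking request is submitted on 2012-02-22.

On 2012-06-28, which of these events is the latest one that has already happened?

The tasking request is submitted: Feb 22, 2012.
The task is uplinked: Feb 22, 2012 + 16 days = Mar 9, 2012.
The image is captured: Mar 9, 2012 + 88 days = Jun 5, 2012.
The raw data is downlinked: Jun 5, 2012 + 17 days = Jun 22, 2012.
Level-1 processing completes: Jun 22, 2012 + 20 days = Jul 12, 2012.
The product is delivered to the customer: Jul 12, 2012 + 35 days = Aug 16, 2012.
Jun 28, 2012 falls between when the raw data is downlinked (Jun 22, 2012) and when Level-1 processing completes (Jul 12, 2012).

The raw data is downlinked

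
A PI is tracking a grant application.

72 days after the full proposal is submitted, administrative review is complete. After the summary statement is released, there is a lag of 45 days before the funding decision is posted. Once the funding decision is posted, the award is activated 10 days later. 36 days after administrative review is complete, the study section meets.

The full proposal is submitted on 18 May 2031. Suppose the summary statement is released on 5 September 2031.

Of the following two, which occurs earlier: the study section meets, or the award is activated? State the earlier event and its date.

The study section meets — 3 September 2031

The full proposal is submitted: May 18, 2031.
Administrative review is complete: May 18, 2031 + 72 days = Jul 29, 2031.
The study section meets: Jul 29, 2031 + 36 days = Sep 3, 2031.
The summary statement is released: Sep 5, 2031.
The funding decision is posted: Sep 5, 2031 + 45 days = Oct 20, 2031.
The award is activated: Oct 20, 2031 + 10 days = Oct 30, 2031.
Comparing: the study section meets on Sep 3, 2031 vs the award is activated on Oct 30, 2031. Earlier: the study section meets.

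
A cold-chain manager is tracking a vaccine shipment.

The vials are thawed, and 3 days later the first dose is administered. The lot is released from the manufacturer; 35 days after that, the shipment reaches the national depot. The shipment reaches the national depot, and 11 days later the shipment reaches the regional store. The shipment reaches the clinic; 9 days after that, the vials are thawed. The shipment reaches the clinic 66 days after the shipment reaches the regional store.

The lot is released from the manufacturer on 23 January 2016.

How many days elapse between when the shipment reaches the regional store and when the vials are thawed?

75 days

Causal path: the shipment reaches the regional store → the shipment reaches the clinic → the vials are thawed.
Total delay along the path: 66 + 9 = 75 days.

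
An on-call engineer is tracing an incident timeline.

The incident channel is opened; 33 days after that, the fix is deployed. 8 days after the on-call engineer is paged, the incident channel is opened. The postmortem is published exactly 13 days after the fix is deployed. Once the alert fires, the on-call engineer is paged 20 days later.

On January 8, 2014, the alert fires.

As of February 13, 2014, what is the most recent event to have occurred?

The incident channel is opened

The alert fires: Jan 8, 2014.
The on-call engineer is paged: Jan 8, 2014 + 20 days = Jan 28, 2014.
The incident channel is opened: Jan 28, 2014 + 8 days = Feb 5, 2014.
The fix is deployed: Feb 5, 2014 + 33 days = Mar 10, 2014.
The postmortem is published: Mar 10, 2014 + 13 days = Mar 23, 2014.
Feb 13, 2014 falls between when the incident channel is opened (Feb 5, 2014) and when the fix is deployed (Mar 10, 2014).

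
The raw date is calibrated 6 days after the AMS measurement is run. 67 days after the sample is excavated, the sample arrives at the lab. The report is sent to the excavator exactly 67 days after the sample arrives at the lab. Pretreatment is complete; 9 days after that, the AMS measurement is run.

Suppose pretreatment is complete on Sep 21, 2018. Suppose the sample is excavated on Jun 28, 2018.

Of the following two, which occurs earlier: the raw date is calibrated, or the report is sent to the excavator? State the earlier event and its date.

The raw date is calibrated — Oct 6, 2018

Pretreatment is complete: Sep 21, 2018.
The AMS measurement is run: Sep 21, 2018 + 9 days = Sep 30, 2018.
The raw date is calibrated: Sep 30, 2018 + 6 days = Oct 6, 2018.
The sample is excavated: Jun 28, 2018.
The sample arrives at the lab: Jun 28, 2018 + 67 days = Sep 3, 2018.
The report is sent to the excavator: Sep 3, 2018 + 67 days = Nov 9, 2018.
Comparing: the raw date is calibrated on Oct 6, 2018 vs the report is sent to the excavator on Nov 9, 2018. Earlier: the raw date is calibrated.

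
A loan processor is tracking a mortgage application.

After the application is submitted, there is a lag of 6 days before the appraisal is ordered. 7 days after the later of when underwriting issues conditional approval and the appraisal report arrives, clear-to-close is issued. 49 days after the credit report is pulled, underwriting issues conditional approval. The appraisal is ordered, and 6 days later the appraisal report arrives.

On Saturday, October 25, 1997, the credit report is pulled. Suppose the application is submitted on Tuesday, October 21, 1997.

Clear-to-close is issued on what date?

The credit report is pulled: Oct 25, 1997.
Underwriting issues conditional approval: Oct 25, 1997 + 49 days = Dec 13, 1997.
The application is submitted: Oct 21, 1997.
The appraisal is ordered: Oct 21, 1997 + 6 days = Oct 27, 1997.
The appraisal report arrives: Oct 27, 1997 + 6 days = Nov 2, 1997.
Both prerequisites met — underwriting issues conditional approval (Dec 13, 1997), the appraisal report arrives (Nov 2, 1997); the later is Dec 13, 1997.
Clear-to-close is issued: Dec 13, 1997 + 7 days = Dec 20, 1997.

Saturday, December 20, 1997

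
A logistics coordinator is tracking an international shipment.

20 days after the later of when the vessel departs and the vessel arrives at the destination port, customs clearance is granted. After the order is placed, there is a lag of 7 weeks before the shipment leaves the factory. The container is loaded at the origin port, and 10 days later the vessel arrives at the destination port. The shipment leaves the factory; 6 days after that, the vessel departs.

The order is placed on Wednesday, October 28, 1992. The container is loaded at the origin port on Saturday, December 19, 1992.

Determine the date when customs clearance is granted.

Monday, January 18, 1993

The order is placed: Oct 28, 1992.
The shipment leaves the factory: Oct 28, 1992 + 7 weeks = Dec 16, 1992.
The vessel departs: Dec 16, 1992 + 6 days = Dec 22, 1992.
The container is loaded at the origin port: Dec 19, 1992.
The vessel arrives at the destination port: Dec 19, 1992 + 10 days = Dec 29, 1992.
Both prerequisites met — the vessel departs (Dec 22, 1992), the vessel arrives at the destination port (Dec 29, 1992); the later is Dec 29, 1992.
Customs clearance is granted: Dec 29, 1992 + 20 days = Jan 18, 1993.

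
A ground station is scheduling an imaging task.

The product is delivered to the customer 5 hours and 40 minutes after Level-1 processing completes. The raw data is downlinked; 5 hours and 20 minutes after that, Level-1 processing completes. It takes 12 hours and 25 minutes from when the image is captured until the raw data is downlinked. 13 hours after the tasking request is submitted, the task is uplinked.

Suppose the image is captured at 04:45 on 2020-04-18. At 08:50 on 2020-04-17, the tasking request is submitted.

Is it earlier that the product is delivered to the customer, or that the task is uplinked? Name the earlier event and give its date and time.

The task is uplinked — 21:50 on 2020-04-17

The image is captured: 04:45 Apr 18, 2020.
The raw data is downlinked: 04:45 Apr 18, 2020 + 12h25m = 17:10 Apr 18, 2020.
Level-1 processing completes: 17:10 Apr 18, 2020 + 5h20m = 22:30 Apr 18, 2020.
The product is delivered to the customer: 22:30 Apr 18, 2020 + 5h40m = 04:10 Apr 19, 2020.
The tasking request is submitted: 08:50 Apr 17, 2020.
The task is uplinked: 08:50 Apr 17, 2020 + 13h = 21:50 Apr 17, 2020.
Comparing: the product is delivered to the customer at 04:10 Apr 19, 2020 vs the task is uplinked at 21:50 Apr 17, 2020. Earlier: the task is uplinked.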